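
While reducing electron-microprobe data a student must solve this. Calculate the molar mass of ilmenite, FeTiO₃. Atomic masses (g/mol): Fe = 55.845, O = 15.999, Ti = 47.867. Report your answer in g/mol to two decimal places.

M = 1·55.845 + 1·47.867 + 3·15.999

151.71 g/mol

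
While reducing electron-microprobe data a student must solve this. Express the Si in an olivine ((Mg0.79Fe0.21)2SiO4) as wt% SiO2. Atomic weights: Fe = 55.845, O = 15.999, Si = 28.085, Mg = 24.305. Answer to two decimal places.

39.03 wt%

Formula mass = 153.938 g/mol.
1 Si → 1.0000 mol SiO2 per formula unit; M(SiO2) = 60.083, so SiO2 mass = 60.083 g.
60.083/153.938 × 100 = 39.03 wt%.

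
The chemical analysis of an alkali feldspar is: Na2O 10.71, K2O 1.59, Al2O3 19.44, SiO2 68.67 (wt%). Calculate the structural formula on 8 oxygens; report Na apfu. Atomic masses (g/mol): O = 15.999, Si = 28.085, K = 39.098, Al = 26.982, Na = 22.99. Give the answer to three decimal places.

0.907 Na apfu

Na2O: 10.71/61.979 = 0.17280 mol → 0.34560 mol Na, 0.17280 mol O.
K2O: 1.59/94.195 = 0.01688 mol → 0.03376 mol K, 0.01688 mol O.
Al2O3: 19.44/101.961 = 0.19066 mol → 0.38132 mol Al, 0.57198 mol O.
SiO2: 68.67/60.083 = 1.14292 mol → 1.14292 mol Si, 2.28584 mol O.
Total oxygen = 3.04750 mol. Normalization factor = 8/3.04750 = 2.62510.
Na per 8 O = 0.34560 × 2.62510 = 0.907.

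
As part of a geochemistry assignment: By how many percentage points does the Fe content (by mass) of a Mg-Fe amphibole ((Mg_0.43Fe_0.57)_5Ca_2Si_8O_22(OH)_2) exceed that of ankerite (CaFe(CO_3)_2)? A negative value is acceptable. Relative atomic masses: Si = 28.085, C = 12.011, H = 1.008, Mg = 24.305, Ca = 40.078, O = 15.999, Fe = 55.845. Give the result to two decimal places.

-8.22 percentage points

First mineral: 159.158 g Fe in 902.242 g formula = 17.64 wt% Fe.
Second mineral: 55.845 g Fe in 215.939 g formula = 25.86 wt% Fe.
17.64% − 25.86% gives a difference of -8.22 percentage points.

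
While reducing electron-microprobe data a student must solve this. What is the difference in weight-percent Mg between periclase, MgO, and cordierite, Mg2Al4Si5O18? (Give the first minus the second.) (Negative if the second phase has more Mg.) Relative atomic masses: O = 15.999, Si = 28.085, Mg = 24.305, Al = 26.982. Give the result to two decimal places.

Mg in MgO: molar mass 40.304 g/mol; 1×24.305 = 24.305 g → 60.30 wt%.
Mg in Mg2Al4Si5O18: molar mass 584.945 g/mol; 2×24.305 = 48.610 g → 8.31 wt%.
Difference = 60.30 − 8.31 = 51.99 percentage points.

51.99 percentage points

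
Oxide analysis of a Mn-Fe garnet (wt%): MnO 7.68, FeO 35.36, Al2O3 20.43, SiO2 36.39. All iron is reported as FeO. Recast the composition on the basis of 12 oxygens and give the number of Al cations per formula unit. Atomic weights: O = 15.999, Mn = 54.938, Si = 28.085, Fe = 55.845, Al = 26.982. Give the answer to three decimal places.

MnO (M=70.937): mol = 0.10827; Mn = 0.10827, O = 0.10827.
FeO (M=71.844): mol = 0.49218; Fe = 0.49218, O = 0.49218.
Al2O3 (M=101.961): mol = 0.20037; Al = 0.40074, O = 0.60111.
SiO2 (M=60.083): mol = 0.60566; Si = 0.60566, O = 1.21132.
ΣO = 2.41288; factor = 12/ΣO = 4.97331.
Al apfu = 0.40074 × 4.97331 = 1.993.

1.993 Al apfu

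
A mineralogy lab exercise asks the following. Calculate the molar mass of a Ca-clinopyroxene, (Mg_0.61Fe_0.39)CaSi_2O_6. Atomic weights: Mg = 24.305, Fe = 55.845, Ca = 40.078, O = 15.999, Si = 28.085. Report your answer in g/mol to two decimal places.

M = 0.61*24.305 + 0.39*55.845 + 1*40.078 + 2*28.085 + 6*15.999

228.85 g/mol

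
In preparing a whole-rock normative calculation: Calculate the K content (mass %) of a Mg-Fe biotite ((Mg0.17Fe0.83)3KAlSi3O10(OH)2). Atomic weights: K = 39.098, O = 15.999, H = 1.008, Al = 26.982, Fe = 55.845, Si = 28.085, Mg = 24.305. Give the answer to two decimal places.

7.89 mass %

Formula mass = 0.51·24.305 + 2.49·55.845 + 1·39.098 + 1·26.982 + 3·28.085 + 12·15.999 + 2·1.008 = 495.789 g/mol, of which 39.098 g is K.
So K makes up 39.098/495.789 = 0.0789 of the mass, i.e. 7.89%.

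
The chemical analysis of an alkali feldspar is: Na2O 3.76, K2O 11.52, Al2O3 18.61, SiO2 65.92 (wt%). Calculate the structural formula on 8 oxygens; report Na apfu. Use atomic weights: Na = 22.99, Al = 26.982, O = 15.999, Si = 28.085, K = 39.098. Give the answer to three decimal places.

0.332 Na apfu

3.76 wt% Na2O ÷ 61.979 g/mol = 0.06067 mol, giving 0.12134 Na and 0.06067 O.
11.52 wt% K2O ÷ 94.195 g/mol = 0.12230 mol, giving 0.24460 K and 0.12230 O.
18.61 wt% Al2O3 ÷ 101.961 g/mol = 0.18252 mol, giving 0.36504 Al and 0.54756 O.
65.92 wt% SiO2 ÷ 60.083 g/mol = 1.09715 mol, giving 1.09715 Si and 2.19430 O.
Oxygen sums to 2.92483; scaling by 8/2.92483 = 2.73520 puts the formula on 8 O.
Na: 0.12134 × 2.73520 = 0.332 atoms per formula unit.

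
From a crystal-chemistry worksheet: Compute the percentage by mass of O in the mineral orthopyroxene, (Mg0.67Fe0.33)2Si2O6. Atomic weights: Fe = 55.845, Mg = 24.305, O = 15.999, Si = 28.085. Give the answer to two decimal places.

Formula mass = 1.34*24.305 + 0.66*55.845 + 2*28.085 + 6*15.999 = 221.590 g/mol, of which 95.994 g is O.
So O makes up 95.994/221.590 = 0.4332 of the mass, i.e. 43.32%.

43.32 wt%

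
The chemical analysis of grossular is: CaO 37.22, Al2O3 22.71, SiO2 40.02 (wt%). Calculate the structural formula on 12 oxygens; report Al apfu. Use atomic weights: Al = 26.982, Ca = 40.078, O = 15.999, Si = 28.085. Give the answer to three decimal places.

CaO: 37.22/56.077 = 0.66373 mol → 0.66373 mol Ca, 0.66373 mol O.
Al2O3: 22.71/101.961 = 0.22273 mol → 0.44546 mol Al, 0.66819 mol O.
SiO2: 40.02/60.083 = 0.66608 mol → 0.66608 mol Si, 1.33216 mol O.
Total oxygen = 2.66408 mol. Normalization factor = 12/2.66408 = 4.50437.
Al per 12 O = 0.44546 × 4.50437 = 2.007.

2.007 Al apfu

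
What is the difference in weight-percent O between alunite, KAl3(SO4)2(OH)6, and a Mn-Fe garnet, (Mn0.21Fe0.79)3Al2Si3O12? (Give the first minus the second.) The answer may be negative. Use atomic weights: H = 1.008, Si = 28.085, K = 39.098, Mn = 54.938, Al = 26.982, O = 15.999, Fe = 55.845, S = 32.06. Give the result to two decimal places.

O in KAl3(SO4)2(OH)6: molar mass 414.198 g/mol; 14×15.999 = 223.986 g → 54.08 wt%.
O in (Mn0.21Fe0.79)3Al2Si3O12: molar mass 497.171 g/mol; 12×15.999 = 191.988 g → 38.62 wt%.
Difference = 54.08 − 38.62 = 15.46 percentage points.

15.46 percentage points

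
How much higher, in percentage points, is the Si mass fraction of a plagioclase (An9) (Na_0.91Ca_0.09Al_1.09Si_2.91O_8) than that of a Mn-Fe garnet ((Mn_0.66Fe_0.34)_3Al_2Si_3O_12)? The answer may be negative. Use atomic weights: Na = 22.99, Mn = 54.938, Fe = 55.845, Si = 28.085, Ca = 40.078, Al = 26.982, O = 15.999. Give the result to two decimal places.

14.01 percentage points

M(Na_0.91Ca_0.09Al_1.09Si_2.91O_8) = 263.658 g/mol, so wt% Si = 81.727/263.658 × 100 = 31.00%.
M((Mn_0.66Fe_0.34)_3Al_2Si_3O_12) = 495.946 g/mol, so wt% Si = 84.255/495.946 × 100 = 16.99%.
31.00 − 16.99 = 14.01 pp.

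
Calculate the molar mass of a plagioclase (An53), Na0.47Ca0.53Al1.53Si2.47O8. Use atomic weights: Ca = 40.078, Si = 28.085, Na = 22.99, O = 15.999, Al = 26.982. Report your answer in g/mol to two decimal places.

270.69 g/mol

M = 0.47(22.99) + 0.53(40.078) + 1.53(26.982) + 2.47(28.085) + 8(15.999)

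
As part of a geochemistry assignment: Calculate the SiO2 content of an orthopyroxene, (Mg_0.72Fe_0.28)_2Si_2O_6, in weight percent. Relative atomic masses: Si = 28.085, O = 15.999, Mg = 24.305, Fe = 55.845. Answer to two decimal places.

M((Mg_0.72Fe_0.28)_2Si_2O_6) = 218.436 g/mol; M(SiO2) = 60.083 g/mol.
Moles SiO2 per formula unit = 2 Si ÷ 1 = 2.0000.
SiO2 fraction = (2.0000 × 60.083) / 218.436 = 120.166/218.436 = 0.5501.

55.01 wt%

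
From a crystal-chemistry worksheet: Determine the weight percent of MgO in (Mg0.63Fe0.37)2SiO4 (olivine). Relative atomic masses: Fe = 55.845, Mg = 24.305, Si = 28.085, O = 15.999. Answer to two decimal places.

Molar mass of (Mg0.63Fe0.37)2SiO4 = 1.26·24.305 + 0.74·55.845 + 1·28.085 + 4·15.999 = 164.031 g/mol.
Each formula unit contains 1.26 Mg, equivalent to 1.26/1 = 1.2600 mol MgO.
M(MgO) = 1×24.305 + 1×15.999 = 40.304 g/mol.
Mass of MgO per formula unit = 1.2600 × 40.304 = 50.783 g.
MgO wt% = 50.783 / 164.031 × 100 = 30.96%.

30.96 wt%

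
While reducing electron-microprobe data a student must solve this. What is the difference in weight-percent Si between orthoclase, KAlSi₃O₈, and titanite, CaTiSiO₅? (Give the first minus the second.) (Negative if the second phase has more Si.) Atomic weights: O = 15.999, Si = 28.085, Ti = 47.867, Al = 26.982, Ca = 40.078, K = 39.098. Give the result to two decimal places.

M(KAlSi₃O₈) = 278.327 g/mol, so wt% Si = 84.255/278.327 × 100 = 30.27%.
M(CaTiSiO₅) = 196.025 g/mol, so wt% Si = 28.085/196.025 × 100 = 14.33%.
30.27 − 14.33 = 15.94 pp.

15.94 percentage points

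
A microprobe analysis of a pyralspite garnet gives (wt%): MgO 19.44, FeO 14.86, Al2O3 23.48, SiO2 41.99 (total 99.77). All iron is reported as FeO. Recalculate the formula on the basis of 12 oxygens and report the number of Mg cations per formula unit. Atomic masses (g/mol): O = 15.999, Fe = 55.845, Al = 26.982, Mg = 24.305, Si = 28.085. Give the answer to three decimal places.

19.44 wt% MgO ÷ 40.304 g/mol = 0.48233 mol, giving 0.48233 Mg and 0.48233 O.
14.86 wt% FeO ÷ 71.844 g/mol = 0.20684 mol, giving 0.20684 Fe and 0.20684 O.
23.48 wt% Al2O3 ÷ 101.961 g/mol = 0.23028 mol, giving 0.46056 Al and 0.69084 O.
41.99 wt% SiO2 ÷ 60.083 g/mol = 0.69887 mol, giving 0.69887 Si and 1.39774 O.
Oxygen sums to 2.77775; scaling by 12/2.77775 = 4.32004 puts the formula on 12 O.
Mg: 0.48233 × 4.32004 = 2.084 atoms per formula unit.

2.084 Mg apfu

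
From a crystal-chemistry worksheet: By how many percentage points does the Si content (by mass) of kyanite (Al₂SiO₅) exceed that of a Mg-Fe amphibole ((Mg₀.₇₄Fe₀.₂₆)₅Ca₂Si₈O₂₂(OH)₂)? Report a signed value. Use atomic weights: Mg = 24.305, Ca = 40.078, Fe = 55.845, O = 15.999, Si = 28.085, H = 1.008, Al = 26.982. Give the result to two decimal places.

-9.00 percentage points

Si in Al₂SiO₅: molar mass 162.044 g/mol; 1×28.085 = 28.085 g → 17.33 wt%.
Si in (Mg₀.₇₄Fe₀.₂₆)₅Ca₂Si₈O₂₂(OH)₂: molar mass 853.355 g/mol; 8×28.085 = 224.680 g → 26.33 wt%.
Difference = 17.33 − 26.33 = -9.00 percentage points.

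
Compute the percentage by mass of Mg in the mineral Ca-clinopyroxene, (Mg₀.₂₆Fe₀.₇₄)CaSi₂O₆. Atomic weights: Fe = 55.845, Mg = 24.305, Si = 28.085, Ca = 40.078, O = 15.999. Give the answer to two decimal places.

Molar mass of (Mg₀.₂₆Fe₀.₇₄)CaSi₂O₆: 0.26*24.305 + 0.74*55.845 + 1*40.078 + 2*28.085 + 6*15.999 = 239.887 g/mol.
Mass of Mg per formula unit: 0.26 × 24.305 = 6.319 g.
Weight fraction Mg = 6.319 / 239.887 = 0.0263.

2.63 mass %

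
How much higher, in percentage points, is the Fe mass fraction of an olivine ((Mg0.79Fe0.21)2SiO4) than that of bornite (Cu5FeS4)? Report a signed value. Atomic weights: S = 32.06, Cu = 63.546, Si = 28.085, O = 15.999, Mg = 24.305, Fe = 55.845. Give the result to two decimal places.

First mineral: 23.455 g Fe in 153.938 g formula = 15.24 wt% Fe.
Second mineral: 55.845 g Fe in 501.815 g formula = 11.13 wt% Fe.
15.24% − 11.13% gives a difference of 4.11 percentage points.

4.11 percentage points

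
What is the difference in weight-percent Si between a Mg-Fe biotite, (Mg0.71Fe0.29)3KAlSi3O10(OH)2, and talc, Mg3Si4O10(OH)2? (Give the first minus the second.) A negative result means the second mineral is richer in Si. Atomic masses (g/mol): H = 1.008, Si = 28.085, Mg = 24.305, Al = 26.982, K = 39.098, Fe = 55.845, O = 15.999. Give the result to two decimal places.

-10.67 percentage points

M((Mg0.71Fe0.29)3KAlSi3O10(OH)2) = 444.694 g/mol, so wt% Si = 84.255/444.694 × 100 = 18.95%.
M(Mg3Si4O10(OH)2) = 379.259 g/mol, so wt% Si = 112.340/379.259 × 100 = 29.62%.
18.95 − 29.62 = -10.67 pp.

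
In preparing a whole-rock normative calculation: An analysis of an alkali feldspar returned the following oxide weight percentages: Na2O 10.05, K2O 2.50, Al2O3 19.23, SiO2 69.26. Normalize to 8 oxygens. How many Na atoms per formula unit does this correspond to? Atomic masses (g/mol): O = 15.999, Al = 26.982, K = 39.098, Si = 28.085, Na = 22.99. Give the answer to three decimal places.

Na2O: 10.05/61.979 = 0.16215 mol → 0.32430 mol Na, 0.16215 mol O.
K2O: 2.50/94.195 = 0.02654 mol → 0.05308 mol K, 0.02654 mol O.
Al2O3: 19.23/101.961 = 0.18860 mol → 0.37720 mol Al, 0.56580 mol O.
SiO2: 69.26/60.083 = 1.15274 mol → 1.15274 mol Si, 2.30548 mol O.
Total oxygen = 3.05997 mol. Normalization factor = 8/3.05997 = 2.61440.
Na per 8 O = 0.32430 × 2.61440 = 0.848.

0.848 Na apfu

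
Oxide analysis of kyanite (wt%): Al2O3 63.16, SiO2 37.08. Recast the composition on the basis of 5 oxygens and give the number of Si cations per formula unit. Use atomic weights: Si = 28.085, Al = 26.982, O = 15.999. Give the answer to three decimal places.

0.998 Si apfu

63.16 wt% Al2O3 ÷ 101.961 g/mol = 0.61945 mol, giving 1.23890 Al and 1.85835 O.
37.08 wt% SiO2 ÷ 60.083 g/mol = 0.61715 mol, giving 0.61715 Si and 1.23430 O.
Oxygen sums to 3.09265; scaling by 5/3.09265 = 1.61674 puts the formula on 5 O.
Si: 0.61715 × 1.61674 = 0.998 atoms per formula unit.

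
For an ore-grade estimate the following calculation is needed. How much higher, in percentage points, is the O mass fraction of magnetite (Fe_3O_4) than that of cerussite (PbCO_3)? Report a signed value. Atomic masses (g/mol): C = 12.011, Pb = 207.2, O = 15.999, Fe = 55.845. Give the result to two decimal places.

9.68 percentage points

M(Fe_3O_4) = 231.531 g/mol, so wt% O = 63.996/231.531 × 100 = 27.64%.
M(PbCO_3) = 267.208 g/mol, so wt% O = 47.997/267.208 × 100 = 17.96%.
27.64 − 17.96 = 9.68 pp.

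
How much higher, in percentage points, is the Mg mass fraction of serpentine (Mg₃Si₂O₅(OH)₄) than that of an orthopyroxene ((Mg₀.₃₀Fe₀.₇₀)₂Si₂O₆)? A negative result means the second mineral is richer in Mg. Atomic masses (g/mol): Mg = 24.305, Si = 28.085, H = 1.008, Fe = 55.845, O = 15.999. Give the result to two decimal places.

20.36 percentage points

Mg in Mg₃Si₂O₅(OH)₄: molar mass 277.108 g/mol; 3×24.305 = 72.915 g → 26.31 wt%.
Mg in (Mg₀.₃₀Fe₀.₇₀)₂Si₂O₆: molar mass 244.930 g/mol; 0.60×24.305 = 14.583 g → 5.95 wt%.
Difference = 26.31 − 5.95 = 20.36 percentage points.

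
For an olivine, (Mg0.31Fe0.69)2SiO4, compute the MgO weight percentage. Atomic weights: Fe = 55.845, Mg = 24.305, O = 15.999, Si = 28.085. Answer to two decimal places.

13.56 wt%

Molar mass of (Mg0.31Fe0.69)2SiO4 = 0.62×24.305 + 1.38×55.845 + 1×28.085 + 4×15.999 = 184.216 g/mol.
Each formula unit contains 0.62 Mg, equivalent to 0.62/1 = 0.6200 mol MgO.
M(MgO) = 1×24.305 + 1×15.999 = 40.304 g/mol.
Mass of MgO per formula unit = 0.6200 × 40.304 = 24.988 g.
MgO wt% = 24.988 / 184.216 × 100 = 13.56%.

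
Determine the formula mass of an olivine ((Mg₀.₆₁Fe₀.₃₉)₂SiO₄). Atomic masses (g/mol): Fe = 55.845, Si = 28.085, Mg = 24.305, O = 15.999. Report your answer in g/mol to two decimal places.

The formula mass is the sum 1.22×24.305 + 0.78×55.845 + 1×28.085 + 4×15.999.

165.29 g/mol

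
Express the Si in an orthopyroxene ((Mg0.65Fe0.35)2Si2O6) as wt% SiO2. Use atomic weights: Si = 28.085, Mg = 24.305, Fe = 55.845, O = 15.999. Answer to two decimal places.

Formula mass = 222.852 g/mol.
2 Si → 2.0000 mol SiO2 per formula unit; M(SiO2) = 60.083, so SiO2 mass = 120.166 g.
120.166/222.852 × 100 = 53.92 wt%.

53.92 wt%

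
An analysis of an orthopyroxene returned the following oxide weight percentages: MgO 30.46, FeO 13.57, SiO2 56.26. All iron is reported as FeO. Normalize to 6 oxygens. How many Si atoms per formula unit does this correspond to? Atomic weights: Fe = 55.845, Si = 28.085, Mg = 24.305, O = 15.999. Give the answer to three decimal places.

1.994 Si apfu

30.46 wt% MgO ÷ 40.304 g/mol = 0.75576 mol, giving 0.75576 Mg and 0.75576 O.
13.57 wt% FeO ÷ 71.844 g/mol = 0.18888 mol, giving 0.18888 Fe and 0.18888 O.
56.26 wt% SiO2 ÷ 60.083 g/mol = 0.93637 mol, giving 0.93637 Si and 1.87274 O.
Oxygen sums to 2.81738; scaling by 6/2.81738 = 2.12964 puts the formula on 6 O.
Si: 0.93637 × 2.12964 = 1.994 atoms per formula unit.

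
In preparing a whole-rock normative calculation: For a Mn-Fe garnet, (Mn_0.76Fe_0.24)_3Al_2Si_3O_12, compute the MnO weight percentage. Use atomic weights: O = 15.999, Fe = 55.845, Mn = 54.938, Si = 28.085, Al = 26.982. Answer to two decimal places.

M((Mn_0.76Fe_0.24)_3Al_2Si_3O_12) = 495.674 g/mol; M(MnO) = 70.937 g/mol.
Moles MnO per formula unit = 2.28 Mn ÷ 1 = 2.2800.
MnO fraction = (2.2800 × 70.937) / 495.674 = 161.736/495.674 = 0.3263.

32.63 wt%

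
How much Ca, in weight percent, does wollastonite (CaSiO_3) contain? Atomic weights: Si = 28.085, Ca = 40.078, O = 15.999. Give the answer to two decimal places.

Molar mass of CaSiO_3: 1·40.078 + 1·28.085 + 3·15.999 = 116.160 g/mol.
Mass of Ca per formula unit: 1 × 40.078 = 40.078 g.
Weight fraction Ca = 40.078 / 116.160 = 0.3450.

34.50 weight percent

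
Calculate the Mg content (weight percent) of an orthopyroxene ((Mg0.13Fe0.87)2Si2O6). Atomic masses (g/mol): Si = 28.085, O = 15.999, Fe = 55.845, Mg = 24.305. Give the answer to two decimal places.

2.47 weight percent

Formula mass = 0.26×24.305 + 1.74×55.845 + 2×28.085 + 6×15.999 = 255.654 g/mol, of which 6.319 g is Mg.
So Mg makes up 6.319/255.654 = 0.0247 of the mass, i.e. 2.47%.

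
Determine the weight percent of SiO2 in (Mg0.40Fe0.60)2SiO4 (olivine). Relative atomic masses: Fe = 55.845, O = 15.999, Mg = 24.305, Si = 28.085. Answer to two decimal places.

33.65 wt%

M((Mg0.40Fe0.60)2SiO4) = 178.539 g/mol; M(SiO2) = 60.083 g/mol.
Moles SiO2 per formula unit = 1 Si ÷ 1 = 1.0000.
SiO2 fraction = (1.0000 × 60.083) / 178.539 = 60.083/178.539 = 0.3365.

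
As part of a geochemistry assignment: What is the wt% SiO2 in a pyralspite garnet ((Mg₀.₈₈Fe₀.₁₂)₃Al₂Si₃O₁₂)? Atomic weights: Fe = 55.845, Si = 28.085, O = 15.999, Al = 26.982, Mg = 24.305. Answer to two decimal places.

Formula mass = 414.476 g/mol.
3 Si → 3.0000 mol SiO2 per formula unit; M(SiO2) = 60.083, so SiO2 mass = 180.249 g.
180.249/414.476 × 100 = 43.49 wt%.

43.49 wt%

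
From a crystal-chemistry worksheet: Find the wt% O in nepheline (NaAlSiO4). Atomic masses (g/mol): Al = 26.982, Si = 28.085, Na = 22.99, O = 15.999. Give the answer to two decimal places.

Molar mass of NaAlSiO4: 1*22.99 + 1*26.982 + 1*28.085 + 4*15.999 = 142.053 g/mol.
Mass of O per formula unit: 4 × 15.999 = 63.996 g.
Weight fraction O = 63.996 / 142.053 = 0.4505.

45.05 wt%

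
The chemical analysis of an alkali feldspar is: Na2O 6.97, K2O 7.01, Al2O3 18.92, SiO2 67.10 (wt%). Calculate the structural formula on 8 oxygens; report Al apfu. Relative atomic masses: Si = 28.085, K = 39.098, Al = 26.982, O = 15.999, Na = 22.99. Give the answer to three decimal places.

0.997 Al apfu

Na2O (M=61.979): mol = 0.11246; Na = 0.22492, O = 0.11246.
K2O (M=94.195): mol = 0.07442; K = 0.14884, O = 0.07442.
Al2O3 (M=101.961): mol = 0.18556; Al = 0.37112, O = 0.55668.
SiO2 (M=60.083): mol = 1.11679; Si = 1.11679, O = 2.23358.
ΣO = 2.97714; factor = 8/ΣO = 2.68714.
Al apfu = 0.37112 × 2.68714 = 0.997.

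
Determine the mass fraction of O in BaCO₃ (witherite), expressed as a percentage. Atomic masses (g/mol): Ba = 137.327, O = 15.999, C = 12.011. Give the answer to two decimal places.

M(BaCO₃) = 197.335 g/mol.
O contributes 3 × 15.999 = 47.997 g per mole.
47.997/197.335 = 0.2432 → 24.32%.

24.32 wt%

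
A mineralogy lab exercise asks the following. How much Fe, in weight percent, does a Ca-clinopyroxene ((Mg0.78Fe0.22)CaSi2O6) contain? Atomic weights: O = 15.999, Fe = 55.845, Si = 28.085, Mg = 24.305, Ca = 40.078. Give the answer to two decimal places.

M((Mg0.78Fe0.22)CaSi2O6) = 223.486 g/mol.
Fe contributes 0.22 × 55.845 = 12.286 g per mole.
12.286/223.486 = 0.0550 → 5.50%.

5.50 weight percent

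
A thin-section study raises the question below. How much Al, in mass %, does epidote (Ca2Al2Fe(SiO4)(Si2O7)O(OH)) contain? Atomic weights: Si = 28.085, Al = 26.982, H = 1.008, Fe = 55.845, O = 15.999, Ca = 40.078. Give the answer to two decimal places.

11.17 mass %

Molar mass of Ca2Al2Fe(SiO4)(Si2O7)O(OH): 2·40.078 + 2·26.982 + 1·55.845 + 3·28.085 + 13·15.999 + 1·1.008 = 483.215 g/mol.
Mass of Al per formula unit: 2 × 26.982 = 53.964 g.
Weight fraction Al = 53.964 / 483.215 = 0.1117.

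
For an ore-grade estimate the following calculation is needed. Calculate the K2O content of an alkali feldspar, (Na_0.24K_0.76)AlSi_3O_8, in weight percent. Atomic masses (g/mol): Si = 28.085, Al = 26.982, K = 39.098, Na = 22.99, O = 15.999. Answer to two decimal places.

13.04 wt%

Molar mass of (Na_0.24K_0.76)AlSi_3O_8 = 0.24*22.99 + 0.76*39.098 + 1*26.982 + 3*28.085 + 8*15.999 = 274.461 g/mol.
Each formula unit contains 0.76 K, equivalent to 0.76/2 = 0.3800 mol K2O.
M(K2O) = 2×39.098 + 1×15.999 = 94.195 g/mol.
Mass of K2O per formula unit = 0.3800 × 94.195 = 35.794 g.
K2O wt% = 35.794 / 274.461 × 100 = 13.04%.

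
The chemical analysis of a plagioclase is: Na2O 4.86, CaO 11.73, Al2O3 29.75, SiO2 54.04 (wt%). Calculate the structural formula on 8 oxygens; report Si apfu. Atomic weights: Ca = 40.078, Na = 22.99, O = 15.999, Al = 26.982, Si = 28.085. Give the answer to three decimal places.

Na2O (M=61.979): mol = 0.07841; Na = 0.15682, O = 0.07841.
CaO (M=56.077): mol = 0.20918; Ca = 0.20918, O = 0.20918.
Al2O3 (M=101.961): mol = 0.29178; Al = 0.58356, O = 0.87534.
SiO2 (M=60.083): mol = 0.89942; Si = 0.89942, O = 1.79884.
ΣO = 2.96177; factor = 8/ΣO = 2.70109.
Si apfu = 0.89942 × 2.70109 = 2.429.

2.429 Si apfu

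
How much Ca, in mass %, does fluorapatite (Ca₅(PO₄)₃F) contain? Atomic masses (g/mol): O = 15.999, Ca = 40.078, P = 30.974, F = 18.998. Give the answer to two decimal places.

Molar mass of Ca₅(PO₄)₃F: 5·40.078 + 3·30.974 + 12·15.999 + 1·18.998 = 504.298 g/mol.
Mass of Ca per formula unit: 5 × 40.078 = 200.390 g.
Weight fraction Ca = 200.390 / 504.298 = 0.3974.

39.74 mass %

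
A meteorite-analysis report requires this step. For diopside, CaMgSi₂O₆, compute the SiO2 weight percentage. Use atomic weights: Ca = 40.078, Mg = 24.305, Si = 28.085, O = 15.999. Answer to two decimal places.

55.49 wt%

Molar mass of CaMgSi₂O₆ = 1·40.078 + 1·24.305 + 2·28.085 + 6·15.999 = 216.547 g/mol.
Each formula unit contains 2 Si, equivalent to 2/1 = 2.0000 mol SiO2.
M(SiO2) = 1×28.085 + 2×15.999 = 60.083 g/mol.
Mass of SiO2 per formula unit = 2.0000 × 60.083 = 120.166 g.
SiO2 wt% = 120.166 / 216.547 × 100 = 55.49%.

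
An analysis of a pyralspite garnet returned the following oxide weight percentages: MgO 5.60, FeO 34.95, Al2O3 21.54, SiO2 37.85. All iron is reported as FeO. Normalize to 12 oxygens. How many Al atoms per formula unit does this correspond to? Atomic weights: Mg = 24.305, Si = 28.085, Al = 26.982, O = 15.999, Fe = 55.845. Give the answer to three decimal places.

MgO: 5.60/40.304 = 0.13894 mol → 0.13894 mol Mg, 0.13894 mol O.
FeO: 34.95/71.844 = 0.48647 mol → 0.48647 mol Fe, 0.48647 mol O.
Al2O3: 21.54/101.961 = 0.21126 mol → 0.42252 mol Al, 0.63378 mol O.
SiO2: 37.85/60.083 = 0.62996 mol → 0.62996 mol Si, 1.25992 mol O.
Total oxygen = 2.51911 mol. Normalization factor = 12/2.51911 = 4.76359.
Al per 12 O = 0.42252 × 4.76359 = 2.013.

2.013 Al apfu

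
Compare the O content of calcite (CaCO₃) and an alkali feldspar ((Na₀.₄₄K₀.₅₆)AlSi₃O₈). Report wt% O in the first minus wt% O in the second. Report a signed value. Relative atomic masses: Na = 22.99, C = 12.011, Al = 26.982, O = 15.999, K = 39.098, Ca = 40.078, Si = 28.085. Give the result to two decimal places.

M(CaCO₃) = 100.086 g/mol, so wt% O = 47.997/100.086 × 100 = 47.96%.
M((Na₀.₄₄K₀.₅₆)AlSi₃O₈) = 271.239 g/mol, so wt% O = 127.992/271.239 × 100 = 47.19%.
47.96 − 47.19 = 0.77 pp.

0.77 percentage points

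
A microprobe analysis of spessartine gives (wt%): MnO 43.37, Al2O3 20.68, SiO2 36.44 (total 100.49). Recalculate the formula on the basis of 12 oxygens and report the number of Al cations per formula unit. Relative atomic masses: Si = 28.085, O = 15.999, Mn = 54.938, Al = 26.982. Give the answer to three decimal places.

MnO (M=70.937): mol = 0.61139; Mn = 0.61139, O = 0.61139.
Al2O3 (M=101.961): mol = 0.20282; Al = 0.40564, O = 0.60846.
SiO2 (M=60.083): mol = 0.60649; Si = 0.60649, O = 1.21298.
ΣO = 2.43283; factor = 12/ΣO = 4.93253.
Al apfu = 0.40564 × 4.93253 = 2.001.

2.001 Al apfu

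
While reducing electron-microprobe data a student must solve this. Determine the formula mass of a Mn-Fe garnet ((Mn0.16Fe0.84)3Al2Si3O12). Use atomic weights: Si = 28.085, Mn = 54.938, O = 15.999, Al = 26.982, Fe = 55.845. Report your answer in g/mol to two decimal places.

497.31 g/mol

Mn: 0.48 × 54.938 = 26.3702
Fe: 2.52 × 55.845 = 140.7294
Al: 2 × 26.982 = 53.9640
Si: 3 × 28.085 = 84.2550
O: 12 × 15.999 = 191.9880
Summing the contributions gives the formula mass.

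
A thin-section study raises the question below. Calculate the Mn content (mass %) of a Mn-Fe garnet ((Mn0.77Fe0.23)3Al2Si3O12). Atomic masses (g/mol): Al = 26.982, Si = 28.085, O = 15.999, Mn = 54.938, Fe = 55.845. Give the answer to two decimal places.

Formula mass = 2.31×54.938 + 0.69×55.845 + 2×26.982 + 3×28.085 + 12×15.999 = 495.647 g/mol, of which 126.907 g is Mn.
So Mn makes up 126.907/495.647 = 0.2560 of the mass, i.e. 25.60%.

25.60 mass %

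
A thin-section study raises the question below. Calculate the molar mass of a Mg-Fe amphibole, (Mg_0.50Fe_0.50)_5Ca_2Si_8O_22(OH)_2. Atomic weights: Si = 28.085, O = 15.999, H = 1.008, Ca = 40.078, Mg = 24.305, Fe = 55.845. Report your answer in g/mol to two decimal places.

891.20 g/mol

Mg: 2.50 × 24.305 = 60.7625
Fe: 2.50 × 55.845 = 139.6125
Ca: 2 × 40.078 = 80.1560
Si: 8 × 28.085 = 224.6800
O: 24 × 15.999 = 383.9760
H: 2 × 1.008 = 2.0160
Summing the contributions gives the formula mass.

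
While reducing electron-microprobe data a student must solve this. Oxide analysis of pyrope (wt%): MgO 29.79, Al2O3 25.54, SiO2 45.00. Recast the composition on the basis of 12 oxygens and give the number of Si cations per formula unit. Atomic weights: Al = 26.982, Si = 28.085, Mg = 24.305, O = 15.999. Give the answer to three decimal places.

MgO: 29.79/40.304 = 0.73913 mol → 0.73913 mol Mg, 0.73913 mol O.
Al2O3: 25.54/101.961 = 0.25049 mol → 0.50098 mol Al, 0.75147 mol O.
SiO2: 45.00/60.083 = 0.74896 mol → 0.74896 mol Si, 1.49792 mol O.
Total oxygen = 2.98852 mol. Normalization factor = 12/2.98852 = 4.01537.
Si per 12 O = 0.74896 × 4.01537 = 3.007.

3.007 Si apfu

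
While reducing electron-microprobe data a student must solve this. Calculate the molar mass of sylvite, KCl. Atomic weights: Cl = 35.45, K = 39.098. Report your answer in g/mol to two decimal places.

The formula mass is the sum 1(39.098) + 1(35.45).

74.55 g/mol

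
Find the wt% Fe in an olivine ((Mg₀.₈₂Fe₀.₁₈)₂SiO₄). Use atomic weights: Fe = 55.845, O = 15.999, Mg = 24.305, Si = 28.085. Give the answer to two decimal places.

13.22 mass %

M((Mg₀.₈₂Fe₀.₁₈)₂SiO₄) = 152.045 g/mol.
Fe contributes 0.36 × 55.845 = 20.104 g per mole.
20.104/152.045 = 0.1322 → 13.22%.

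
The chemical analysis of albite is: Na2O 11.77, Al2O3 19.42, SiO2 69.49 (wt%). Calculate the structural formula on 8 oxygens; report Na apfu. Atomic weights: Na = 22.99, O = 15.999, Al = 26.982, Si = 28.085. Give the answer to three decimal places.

11.77 wt% Na2O ÷ 61.979 g/mol = 0.18990 mol, giving 0.37980 Na and 0.18990 O.
19.42 wt% Al2O3 ÷ 101.961 g/mol = 0.19046 mol, giving 0.38092 Al and 0.57138 O.
69.49 wt% SiO2 ÷ 60.083 g/mol = 1.15657 mol, giving 1.15657 Si and 2.31314 O.
Oxygen sums to 3.07442; scaling by 8/3.07442 = 2.60212 puts the formula on 8 O.
Na: 0.37980 × 2.60212 = 0.988 atoms per formula unit.

0.988 Na apfu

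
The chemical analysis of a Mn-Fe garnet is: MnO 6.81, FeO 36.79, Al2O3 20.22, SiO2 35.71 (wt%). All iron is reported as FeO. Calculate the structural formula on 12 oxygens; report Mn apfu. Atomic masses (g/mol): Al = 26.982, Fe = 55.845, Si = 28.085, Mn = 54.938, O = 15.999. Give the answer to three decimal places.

0.482 Mn apfu

MnO (M=70.937): mol = 0.09600; Mn = 0.09600, O = 0.09600.
FeO (M=71.844): mol = 0.51208; Fe = 0.51208, O = 0.51208.
Al2O3 (M=101.961): mol = 0.19831; Al = 0.39662, O = 0.59493.
SiO2 (M=60.083): mol = 0.59434; Si = 0.59434, O = 1.18868.
ΣO = 2.39169; factor = 12/ΣO = 5.01737.
Mn apfu = 0.09600 × 5.01737 = 0.482.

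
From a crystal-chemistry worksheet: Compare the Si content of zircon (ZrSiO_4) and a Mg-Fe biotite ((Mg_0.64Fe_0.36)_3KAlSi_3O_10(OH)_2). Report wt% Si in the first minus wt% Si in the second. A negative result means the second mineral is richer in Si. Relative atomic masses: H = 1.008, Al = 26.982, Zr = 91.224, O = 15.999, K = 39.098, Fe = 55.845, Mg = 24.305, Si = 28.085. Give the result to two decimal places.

-3.35 percentage points

Si in ZrSiO_4: molar mass 183.305 g/mol; 1×28.085 = 28.085 g → 15.32 wt%.
Si in (Mg_0.64Fe_0.36)_3KAlSi_3O_10(OH)_2: molar mass 451.317 g/mol; 3×28.085 = 84.255 g → 18.67 wt%.
Difference = 15.32 − 18.67 = -3.35 percentage points.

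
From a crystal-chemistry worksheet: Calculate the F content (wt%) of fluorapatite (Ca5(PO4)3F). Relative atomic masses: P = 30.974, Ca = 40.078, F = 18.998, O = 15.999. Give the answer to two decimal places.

Molar mass of Ca5(PO4)3F: 5·40.078 + 3·30.974 + 12·15.999 + 1·18.998 = 504.298 g/mol.
Mass of F per formula unit: 1 × 18.998 = 18.998 g.
Weight fraction F = 18.998 / 504.298 = 0.0377.

3.77 wt%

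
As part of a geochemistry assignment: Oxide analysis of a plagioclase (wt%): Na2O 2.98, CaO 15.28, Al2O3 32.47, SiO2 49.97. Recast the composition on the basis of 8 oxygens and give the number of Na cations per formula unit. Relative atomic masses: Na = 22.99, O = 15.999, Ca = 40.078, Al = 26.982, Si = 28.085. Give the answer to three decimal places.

2.98 wt% Na2O ÷ 61.979 g/mol = 0.04808 mol, giving 0.09616 Na and 0.04808 O.
15.28 wt% CaO ÷ 56.077 g/mol = 0.27248 mol, giving 0.27248 Ca and 0.27248 O.
32.47 wt% Al2O3 ÷ 101.961 g/mol = 0.31846 mol, giving 0.63692 Al and 0.95538 O.
49.97 wt% SiO2 ÷ 60.083 g/mol = 0.83168 mol, giving 0.83168 Si and 1.66336 O.
Oxygen sums to 2.93930; scaling by 8/2.93930 = 2.72174 puts the formula on 8 O.
Na: 0.09616 × 2.72174 = 0.262 atoms per formula unit.

0.262 Na apfu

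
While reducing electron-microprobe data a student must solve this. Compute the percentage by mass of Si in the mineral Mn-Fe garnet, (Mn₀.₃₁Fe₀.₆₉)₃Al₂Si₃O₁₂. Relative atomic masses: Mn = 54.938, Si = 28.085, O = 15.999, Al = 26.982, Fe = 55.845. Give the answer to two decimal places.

Molar mass of (Mn₀.₃₁Fe₀.₆₉)₃Al₂Si₃O₁₂: 0.93×54.938 + 2.07×55.845 + 2×26.982 + 3×28.085 + 12×15.999 = 496.898 g/mol.
Mass of Si per formula unit: 3 × 28.085 = 84.255 g.
Weight fraction Si = 84.255 / 496.898 = 0.1696.

16.96 wt%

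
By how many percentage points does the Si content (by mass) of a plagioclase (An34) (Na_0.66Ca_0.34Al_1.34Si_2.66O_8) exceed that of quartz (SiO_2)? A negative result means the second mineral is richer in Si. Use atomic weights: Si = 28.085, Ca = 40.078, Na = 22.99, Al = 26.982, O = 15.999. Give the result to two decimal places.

-18.83 percentage points

First mineral: 74.706 g Si in 267.654 g formula = 27.91 wt% Si.
Second mineral: 28.085 g Si in 60.083 g formula = 46.74 wt% Si.
27.91% − 46.74% gives a difference of -18.83 percentage points.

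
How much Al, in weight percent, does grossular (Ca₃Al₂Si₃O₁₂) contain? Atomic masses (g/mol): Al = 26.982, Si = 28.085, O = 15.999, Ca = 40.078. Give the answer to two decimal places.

Molar mass of Ca₃Al₂Si₃O₁₂: 3×40.078 + 2×26.982 + 3×28.085 + 12×15.999 = 450.441 g/mol.
Mass of Al per formula unit: 2 × 26.982 = 53.964 g.
Weight fraction Al = 53.964 / 450.441 = 0.1198.

11.98 weight percent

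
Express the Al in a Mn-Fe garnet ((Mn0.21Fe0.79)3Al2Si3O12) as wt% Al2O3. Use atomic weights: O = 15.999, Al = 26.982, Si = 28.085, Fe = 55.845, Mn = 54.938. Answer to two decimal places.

Formula mass = 497.171 g/mol.
2 Al → 1.0000 mol Al2O3 per formula unit; M(Al2O3) = 101.961, so Al2O3 mass = 101.961 g.
101.961/497.171 × 100 = 20.51 wt%.

20.51 wt%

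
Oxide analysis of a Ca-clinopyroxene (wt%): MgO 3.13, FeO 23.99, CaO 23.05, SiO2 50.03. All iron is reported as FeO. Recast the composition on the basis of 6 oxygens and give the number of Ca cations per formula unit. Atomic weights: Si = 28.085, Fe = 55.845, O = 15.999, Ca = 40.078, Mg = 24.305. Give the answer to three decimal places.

0.991 Ca apfu

MgO: 3.13/40.304 = 0.07766 mol → 0.07766 mol Mg, 0.07766 mol O.
FeO: 23.99/71.844 = 0.33392 mol → 0.33392 mol Fe, 0.33392 mol O.
CaO: 23.05/56.077 = 0.41104 mol → 0.41104 mol Ca, 0.41104 mol O.
SiO2: 50.03/60.083 = 0.83268 mol → 0.83268 mol Si, 1.66536 mol O.
Total oxygen = 2.48798 mol. Normalization factor = 6/2.48798 = 2.41159.
Ca per 6 O = 0.41104 × 2.41159 = 0.991.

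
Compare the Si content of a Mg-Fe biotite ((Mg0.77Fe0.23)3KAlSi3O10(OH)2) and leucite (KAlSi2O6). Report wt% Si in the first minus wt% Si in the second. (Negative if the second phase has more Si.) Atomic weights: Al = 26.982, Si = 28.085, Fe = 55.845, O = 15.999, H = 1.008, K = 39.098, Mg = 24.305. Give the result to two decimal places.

M((Mg0.77Fe0.23)3KAlSi3O10(OH)2) = 439.017 g/mol, so wt% Si = 84.255/439.017 × 100 = 19.19%.
M(KAlSi2O6) = 218.244 g/mol, so wt% Si = 56.170/218.244 × 100 = 25.74%.
19.19 − 25.74 = -6.55 pp.

-6.55 percentage points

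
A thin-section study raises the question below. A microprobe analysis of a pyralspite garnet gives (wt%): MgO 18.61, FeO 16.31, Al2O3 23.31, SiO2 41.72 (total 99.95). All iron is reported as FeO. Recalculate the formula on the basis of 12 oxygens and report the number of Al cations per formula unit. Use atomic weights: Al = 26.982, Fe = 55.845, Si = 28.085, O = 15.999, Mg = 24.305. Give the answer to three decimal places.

MgO (M=40.304): mol = 0.46174; Mg = 0.46174, O = 0.46174.
FeO (M=71.844): mol = 0.22702; Fe = 0.22702, O = 0.22702.
Al2O3 (M=101.961): mol = 0.22862; Al = 0.45724, O = 0.68586.
SiO2 (M=60.083): mol = 0.69437; Si = 0.69437, O = 1.38874.
ΣO = 2.76336; factor = 12/ΣO = 4.34254.
Al apfu = 0.45724 × 4.34254 = 1.986.

1.986 Al apfu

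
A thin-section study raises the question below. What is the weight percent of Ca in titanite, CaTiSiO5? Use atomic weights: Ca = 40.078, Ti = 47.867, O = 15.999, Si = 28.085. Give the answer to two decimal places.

20.45 mass %

Molar mass of CaTiSiO5: 1·40.078 + 1·47.867 + 1·28.085 + 5·15.999 = 196.025 g/mol.
Mass of Ca per formula unit: 1 × 40.078 = 40.078 g.
Weight fraction Ca = 40.078 / 196.025 = 0.2045.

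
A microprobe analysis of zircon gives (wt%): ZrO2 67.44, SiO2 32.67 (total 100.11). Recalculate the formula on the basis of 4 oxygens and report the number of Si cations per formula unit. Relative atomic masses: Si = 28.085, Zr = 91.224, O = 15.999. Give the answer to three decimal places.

ZrO2 (M=123.222): mol = 0.54730; Zr = 0.54730, O = 1.09460.
SiO2 (M=60.083): mol = 0.54375; Si = 0.54375, O = 1.08750.
ΣO = 2.18210; factor = 4/ΣO = 1.83310.
Si apfu = 0.54375 × 1.83310 = 0.997.

0.997 Si apfu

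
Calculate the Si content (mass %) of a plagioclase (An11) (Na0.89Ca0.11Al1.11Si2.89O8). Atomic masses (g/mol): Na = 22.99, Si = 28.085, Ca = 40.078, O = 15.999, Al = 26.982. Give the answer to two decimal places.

30.75 mass %

Formula mass = 0.89×22.99 + 0.11×40.078 + 1.11×26.982 + 2.89×28.085 + 8×15.999 = 263.977 g/mol, of which 81.166 g is Si.
So Si makes up 81.166/263.977 = 0.3075 of the mass, i.e. 30.75%.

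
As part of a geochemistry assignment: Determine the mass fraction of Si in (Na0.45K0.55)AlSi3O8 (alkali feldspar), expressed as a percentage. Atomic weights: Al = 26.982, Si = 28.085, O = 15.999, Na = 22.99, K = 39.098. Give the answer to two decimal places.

31.08 mass %

Formula mass = 0.45·22.99 + 0.55·39.098 + 1·26.982 + 3·28.085 + 8·15.999 = 271.078 g/mol, of which 84.255 g is Si.
So Si makes up 84.255/271.078 = 0.3108 of the mass, i.e. 31.08%.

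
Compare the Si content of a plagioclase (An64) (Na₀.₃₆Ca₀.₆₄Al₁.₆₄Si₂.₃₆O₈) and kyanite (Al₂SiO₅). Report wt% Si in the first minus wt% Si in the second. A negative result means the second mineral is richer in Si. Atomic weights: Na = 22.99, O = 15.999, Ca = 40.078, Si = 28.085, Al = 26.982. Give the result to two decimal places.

M(Na₀.₃₆Ca₀.₆₄Al₁.₆₄Si₂.₃₆O₈) = 272.449 g/mol, so wt% Si = 66.281/272.449 × 100 = 24.33%.
M(Al₂SiO₅) = 162.044 g/mol, so wt% Si = 28.085/162.044 × 100 = 17.33%.
24.33 − 17.33 = 7.00 pp.

7.00 percentage points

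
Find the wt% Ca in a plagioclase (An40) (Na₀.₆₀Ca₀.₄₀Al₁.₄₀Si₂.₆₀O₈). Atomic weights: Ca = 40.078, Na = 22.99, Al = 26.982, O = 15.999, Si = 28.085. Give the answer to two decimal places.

M(Na₀.₆₀Ca₀.₄₀Al₁.₄₀Si₂.₆₀O₈) = 268.613 g/mol.
Ca contributes 0.40 × 40.078 = 16.031 g per mole.
16.031/268.613 = 0.0597 → 5.97%.

5.97 weight percent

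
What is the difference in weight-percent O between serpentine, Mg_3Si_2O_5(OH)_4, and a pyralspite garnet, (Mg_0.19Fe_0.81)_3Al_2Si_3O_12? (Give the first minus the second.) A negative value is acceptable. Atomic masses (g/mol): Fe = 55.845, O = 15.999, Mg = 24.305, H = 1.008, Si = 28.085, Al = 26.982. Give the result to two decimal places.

First mineral: 143.991 g O in 277.108 g formula = 51.96 wt% O.
Second mineral: 191.988 g O in 479.764 g formula = 40.02 wt% O.
51.96% − 40.02% gives a difference of 11.94 percentage points.

11.94 percentage points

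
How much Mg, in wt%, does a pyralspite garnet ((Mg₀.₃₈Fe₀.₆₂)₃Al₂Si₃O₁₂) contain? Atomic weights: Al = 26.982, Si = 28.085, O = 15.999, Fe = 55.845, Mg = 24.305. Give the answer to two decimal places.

Formula mass = 1.14·24.305 + 1.86·55.845 + 2·26.982 + 3·28.085 + 12·15.999 = 461.786 g/mol, of which 27.708 g is Mg.
So Mg makes up 27.708/461.786 = 0.0600 of the mass, i.e. 6.00%.

6.00 wt%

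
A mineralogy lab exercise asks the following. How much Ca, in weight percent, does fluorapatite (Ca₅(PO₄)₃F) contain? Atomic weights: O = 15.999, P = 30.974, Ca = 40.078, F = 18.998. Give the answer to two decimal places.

M(Ca₅(PO₄)₃F) = 504.298 g/mol.
Ca contributes 5 × 40.078 = 200.390 g per mole.
200.390/504.298 = 0.3974 → 39.74%.

39.74 weight percent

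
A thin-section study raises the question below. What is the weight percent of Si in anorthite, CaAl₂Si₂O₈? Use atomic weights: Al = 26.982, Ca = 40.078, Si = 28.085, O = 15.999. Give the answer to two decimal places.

M(CaAl₂Si₂O₈) = 278.204 g/mol.
Si contributes 2 × 28.085 = 56.170 g per mole.
56.170/278.204 = 0.2019 → 20.19%.

20.19 weight percent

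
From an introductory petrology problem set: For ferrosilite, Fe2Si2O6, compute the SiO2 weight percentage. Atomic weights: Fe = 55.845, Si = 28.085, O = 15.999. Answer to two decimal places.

45.54 wt%

Molar mass of Fe2Si2O6 = 2·55.845 + 2·28.085 + 6·15.999 = 263.854 g/mol.
Each formula unit contains 2 Si, equivalent to 2/1 = 2.0000 mol SiO2.
M(SiO2) = 1×28.085 + 2×15.999 = 60.083 g/mol.
Mass of SiO2 per formula unit = 2.0000 × 60.083 = 120.166 g.
SiO2 wt% = 120.166 / 263.854 × 100 = 45.54%.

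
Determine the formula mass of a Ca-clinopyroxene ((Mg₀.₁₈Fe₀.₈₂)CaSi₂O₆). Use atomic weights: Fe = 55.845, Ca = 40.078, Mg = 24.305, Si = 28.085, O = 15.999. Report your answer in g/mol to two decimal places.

M = 0.18×24.305 + 0.82×55.845 + 1×40.078 + 2×28.085 + 6×15.999

242.41 g/mol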